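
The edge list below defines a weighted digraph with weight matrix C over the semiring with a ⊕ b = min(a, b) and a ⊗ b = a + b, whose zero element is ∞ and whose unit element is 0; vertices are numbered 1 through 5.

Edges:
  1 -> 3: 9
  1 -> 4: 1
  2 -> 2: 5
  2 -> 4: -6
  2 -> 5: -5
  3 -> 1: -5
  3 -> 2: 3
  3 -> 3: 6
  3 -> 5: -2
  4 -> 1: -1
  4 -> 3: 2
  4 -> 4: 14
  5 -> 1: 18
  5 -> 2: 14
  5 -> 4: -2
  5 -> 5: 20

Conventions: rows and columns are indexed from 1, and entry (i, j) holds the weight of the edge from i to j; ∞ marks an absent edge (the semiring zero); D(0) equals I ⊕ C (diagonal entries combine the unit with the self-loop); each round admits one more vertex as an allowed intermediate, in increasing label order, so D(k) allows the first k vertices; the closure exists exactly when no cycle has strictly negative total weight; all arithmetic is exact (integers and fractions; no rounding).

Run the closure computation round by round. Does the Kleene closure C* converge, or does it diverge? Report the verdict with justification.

D(0):
  [0, ∞, 9, 1, ∞]
  [∞, 0, ∞, -6, -5]
  [-5, 3, 0, ∞, -2]
  [-1, ∞, 2, 0, ∞]
  [18, 14, ∞, -2, 0]
D(1):
  [0, ∞, 9, 1, ∞]
  [∞, 0, ∞, -6, -5]
  [-5, 3, 0, -4, -2]
  [-1, ∞, 2, 0, ∞]
  [18, 14, 27, -2, 0]
D(2):
  [0, ∞, 9, 1, ∞]
  [∞, 0, ∞, -6, -5]
  [-5, 3, 0, -4, -2]
  [-1, ∞, 2, 0, ∞]
  [18, 14, 27, -2, 0]
Detection: at round 3, diagonal entry (4, 4) turns strictly negative.
Key observation: the cycle 4->3->1->4 has total weight 2 + (-5) + 1, which is strictly negative.
Answer: DIVERGES — negative cycle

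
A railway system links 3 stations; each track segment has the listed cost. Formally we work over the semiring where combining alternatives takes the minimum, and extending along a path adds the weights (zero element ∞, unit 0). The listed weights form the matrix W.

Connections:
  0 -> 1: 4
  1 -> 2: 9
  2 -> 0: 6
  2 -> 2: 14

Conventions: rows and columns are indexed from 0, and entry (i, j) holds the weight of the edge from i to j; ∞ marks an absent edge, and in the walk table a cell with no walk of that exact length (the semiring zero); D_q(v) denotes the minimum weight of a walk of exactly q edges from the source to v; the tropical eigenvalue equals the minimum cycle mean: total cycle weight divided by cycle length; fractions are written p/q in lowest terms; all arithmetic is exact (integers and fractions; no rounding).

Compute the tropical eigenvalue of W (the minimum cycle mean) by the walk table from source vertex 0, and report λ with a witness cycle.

q=0: [0, ∞, ∞]
q=1: [∞, 4, ∞]
q=2: [∞, ∞, 13]
q=3: [19, ∞, 27]
Optimal cycle mean attained by: cycle 0->1->2->0, total 4 + 9 + 6, length 3.
Answer: λ = 19/3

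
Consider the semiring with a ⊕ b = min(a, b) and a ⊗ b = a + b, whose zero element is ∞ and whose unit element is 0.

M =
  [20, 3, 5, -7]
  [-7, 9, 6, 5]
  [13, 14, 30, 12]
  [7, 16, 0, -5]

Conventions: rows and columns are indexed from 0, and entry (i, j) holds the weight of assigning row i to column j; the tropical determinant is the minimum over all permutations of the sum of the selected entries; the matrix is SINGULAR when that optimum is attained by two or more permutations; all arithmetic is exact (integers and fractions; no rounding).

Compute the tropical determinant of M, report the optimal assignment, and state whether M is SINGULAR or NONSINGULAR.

σ = (0, 1, 2, 3): 20 + 9 + 30 + (-5) = 54
σ = (0, 1, 3, 2): 20 + 9 + 12 + 0 = 41
σ = (0, 2, 1, 3): 20 + 6 + 14 + (-5) = 35
σ = (0, 2, 3, 1): 20 + 6 + 12 + 16 = 54
σ = (0, 3, 1, 2): 20 + 5 + 14 + 0 = 39
σ = (0, 3, 2, 1): 20 + 5 + 30 + 16 = 71
σ = (1, 0, 2, 3): 3 + (-7) + 30 + (-5) = 21
σ = (1, 0, 3, 2): 3 + (-7) + 12 + 0 = 8
σ = (1, 2, 0, 3): 3 + 6 + 13 + (-5) = 17
σ = (1, 2, 3, 0): 3 + 6 + 12 + 7 = 28
σ = (1, 3, 0, 2): 3 + 5 + 13 + 0 = 21
σ = (1, 3, 2, 0): 3 + 5 + 30 + 7 = 45
σ = (2, 0, 1, 3): 5 + (-7) + 14 + (-5) = 7
σ = (2, 0, 3, 1): 5 + (-7) + 12 + 16 = 26
σ = (2, 1, 0, 3): 5 + 9 + 13 + (-5) = 22
σ = (2, 1, 3, 0): 5 + 9 + 12 + 7 = 33
σ = (2, 3, 0, 1): 5 + 5 + 13 + 16 = 39
σ = (2, 3, 1, 0): 5 + 5 + 14 + 7 = 31
σ = (3, 0, 1, 2): (-7) + (-7) + 14 + 0 = 0
σ = (3, 0, 2, 1): (-7) + (-7) + 30 + 16 = 32
σ = (3, 1, 0, 2): (-7) + 9 + 13 + 0 = 15
σ = (3, 1, 2, 0): (-7) + 9 + 30 + 7 = 39
σ = (3, 2, 0, 1): (-7) + 6 + 13 + 16 = 28
σ = (3, 2, 1, 0): (-7) + 6 + 14 + 7 = 20
Optimal value attained by: σ = (3, 0, 1, 2).
Answer: det⊕(M) = 0; verdict: NONSINGULAR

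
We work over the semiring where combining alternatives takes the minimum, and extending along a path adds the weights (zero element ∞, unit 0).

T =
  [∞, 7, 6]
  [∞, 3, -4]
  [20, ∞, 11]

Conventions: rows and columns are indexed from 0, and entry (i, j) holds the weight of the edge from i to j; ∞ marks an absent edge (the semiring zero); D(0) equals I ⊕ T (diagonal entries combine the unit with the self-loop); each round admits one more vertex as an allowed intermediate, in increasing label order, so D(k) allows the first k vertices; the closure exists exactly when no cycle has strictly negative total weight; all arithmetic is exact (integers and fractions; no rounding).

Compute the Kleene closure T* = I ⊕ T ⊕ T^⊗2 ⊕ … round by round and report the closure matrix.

D(0):
  [0, 7, 6]
  [∞, 0, -4]
  [20, ∞, 0]
D(1):
  [0, 7, 6]
  [∞, 0, -4]
  [20, 27, 0]
D(2):
  [0, 7, 3]
  [∞, 0, -4]
  [20, 27, 0]
D(3):
  [0, 7, 3]
  [16, 0, -4]
  [20, 27, 0]
Answer: T* = [[0, 7, 3], [16, 0, -4], [20, 27, 0]]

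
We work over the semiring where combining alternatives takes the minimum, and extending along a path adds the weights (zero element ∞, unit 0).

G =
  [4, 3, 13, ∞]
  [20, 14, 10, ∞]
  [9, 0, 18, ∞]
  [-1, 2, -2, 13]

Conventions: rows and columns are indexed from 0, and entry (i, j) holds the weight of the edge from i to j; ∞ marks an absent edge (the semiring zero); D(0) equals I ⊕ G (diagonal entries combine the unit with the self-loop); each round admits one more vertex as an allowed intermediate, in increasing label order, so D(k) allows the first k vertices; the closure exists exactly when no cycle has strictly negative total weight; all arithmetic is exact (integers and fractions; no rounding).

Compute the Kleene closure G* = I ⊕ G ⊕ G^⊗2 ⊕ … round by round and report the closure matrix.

D(0):
  [0, 3, 13, ∞]
  [20, 0, 10, ∞]
  [9, 0, 0, ∞]
  [-1, 2, -2, 0]
D(1):
  [0, 3, 13, ∞]
  [20, 0, 10, ∞]
  [9, 0, 0, ∞]
  [-1, 2, -2, 0]
D(2):
  [0, 3, 13, ∞]
  [20, 0, 10, ∞]
  [9, 0, 0, ∞]
  [-1, 2, -2, 0]
D(3):
  [0, 3, 13, ∞]
  [19, 0, 10, ∞]
  [9, 0, 0, ∞]
  [-1, -2, -2, 0]
D(4):
  [0, 3, 13, ∞]
  [19, 0, 10, ∞]
  [9, 0, 0, ∞]
  [-1, -2, -2, 0]
Answer: G* = [[0, 3, 13, ∞], [19, 0, 10, ∞], [9, 0, 0, ∞], [-1, -2, -2, 0]]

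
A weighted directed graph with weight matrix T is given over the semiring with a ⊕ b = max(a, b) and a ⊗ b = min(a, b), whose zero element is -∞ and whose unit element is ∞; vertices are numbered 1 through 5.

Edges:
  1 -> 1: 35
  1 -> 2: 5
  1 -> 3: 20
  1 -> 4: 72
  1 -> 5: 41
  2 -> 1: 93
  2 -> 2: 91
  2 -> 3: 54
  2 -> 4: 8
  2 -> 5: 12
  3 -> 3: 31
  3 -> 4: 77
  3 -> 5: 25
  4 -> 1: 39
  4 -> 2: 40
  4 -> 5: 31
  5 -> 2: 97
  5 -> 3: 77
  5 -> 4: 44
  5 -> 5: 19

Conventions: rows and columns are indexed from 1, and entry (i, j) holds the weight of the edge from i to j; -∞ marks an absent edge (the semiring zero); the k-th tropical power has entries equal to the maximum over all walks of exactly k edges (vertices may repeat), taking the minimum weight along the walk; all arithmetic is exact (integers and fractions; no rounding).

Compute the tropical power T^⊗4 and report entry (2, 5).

T^⊗2:
  [39, 41, 41, 41, 35]
  [91, 91, 54, 72, 41]
  [39, 40, 31, 31, 31]
  [40, 40, 40, 39, 39]
  [93, 91, 54, 77, 31]
T^⊗3:
  [41, 41, 41, 41, 39]
  [91, 91, 54, 72, 41]
  [40, 40, 40, 39, 39]
  [40, 40, 40, 40, 40]
  [91, 91, 54, 72, 41]
T^⊗4:
  [41, 41, 41, 41, 41]
  [91, 91, 54, 72, 41]
  [40, 40, 40, 40, 40]
  [40, 40, 40, 40, 40]
  [91, 91, 54, 72, 41]
Key observation: the optimum is the walk 2->2->2->1->5, with weight 91 min 91 min 93 min 41 = 41.
Optimal value attained by: walk 2->2->2->1->5.
Answer: (T^⊗4)[2][5] = 41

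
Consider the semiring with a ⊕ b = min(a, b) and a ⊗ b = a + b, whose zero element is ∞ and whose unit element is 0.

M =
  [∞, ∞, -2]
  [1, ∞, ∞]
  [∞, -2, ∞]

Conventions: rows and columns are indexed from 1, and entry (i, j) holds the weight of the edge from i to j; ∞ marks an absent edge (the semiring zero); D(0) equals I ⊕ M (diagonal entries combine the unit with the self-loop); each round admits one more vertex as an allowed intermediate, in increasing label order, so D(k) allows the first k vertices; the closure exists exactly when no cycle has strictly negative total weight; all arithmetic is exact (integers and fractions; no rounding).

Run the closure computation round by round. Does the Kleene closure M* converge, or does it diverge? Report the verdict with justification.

D(0):
  [0, ∞, -2]
  [1, 0, ∞]
  [∞, -2, 0]
D(1):
  [0, ∞, -2]
  [1, 0, -1]
  [∞, -2, 0]
Detection: at round 2, diagonal entry (3, 3) turns strictly negative.
Key observation: the cycle 3->2->1->3 has total weight (-2) + 1 + (-2), which is strictly negative.
Answer: DIVERGES — negative cycle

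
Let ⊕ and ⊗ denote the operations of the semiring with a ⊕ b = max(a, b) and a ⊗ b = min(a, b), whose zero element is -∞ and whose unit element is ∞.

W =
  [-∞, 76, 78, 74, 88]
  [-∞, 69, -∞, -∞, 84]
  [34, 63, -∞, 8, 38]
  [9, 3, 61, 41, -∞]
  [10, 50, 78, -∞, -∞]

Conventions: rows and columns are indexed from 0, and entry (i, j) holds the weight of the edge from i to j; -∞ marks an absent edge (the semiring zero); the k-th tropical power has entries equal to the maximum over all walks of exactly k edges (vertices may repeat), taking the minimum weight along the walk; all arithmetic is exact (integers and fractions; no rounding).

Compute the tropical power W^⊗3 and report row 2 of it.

W^⊗2:
  [34, 69, 78, 41, 76]
  [10, 69, 78, -∞, 69]
  [10, 63, 38, 34, 63]
  [34, 61, 41, 41, 38]
  [34, 63, 10, 10, 50]
W^⊗3:
  [34, 69, 76, 41, 69]
  [34, 69, 69, 10, 69]
  [34, 63, 63, 34, 63]
  [34, 61, 41, 41, 61]
  [10, 63, 50, 34, 63]
Answer: row 2 of W^⊗3 = [34, 63, 63, 34, 63]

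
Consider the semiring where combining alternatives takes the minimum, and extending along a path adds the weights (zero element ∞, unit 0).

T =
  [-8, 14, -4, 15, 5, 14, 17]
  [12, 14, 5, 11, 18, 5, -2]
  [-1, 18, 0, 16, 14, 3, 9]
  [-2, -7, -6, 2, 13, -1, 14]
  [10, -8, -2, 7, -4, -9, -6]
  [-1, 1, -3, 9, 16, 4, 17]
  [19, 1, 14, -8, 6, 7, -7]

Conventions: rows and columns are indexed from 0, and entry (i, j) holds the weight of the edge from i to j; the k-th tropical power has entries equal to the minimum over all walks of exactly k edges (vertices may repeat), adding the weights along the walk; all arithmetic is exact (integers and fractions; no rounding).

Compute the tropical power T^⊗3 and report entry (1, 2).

T^⊗2:
  [-16, -3, -12, 7, -3, -4, -1]
  [4, -1, 2, -10, 4, 5, -9]
  [-9, 4, -5, 1, 4, 3, 2]
  [-10, -5, -6, 4, 3, -3, -9]
  [-10, -12, -12, -14, -8, -13, -13]
  [-9, 2, -5, 9, 4, 0, -1]
  [-10, -15, -14, -15, -1, -9, -14]
T^⊗3:
  [-24, -11, -20, -9, -11, -12, -9]
  [-12, -17, -16, -17, -3, -11, -16]
  [-17, -6, -13, -6, -4, -5, -5]
  [-18, -8, -14, -17, -5, -6, -16]
  [-18, -21, -20, -21, -12, -17, -20]
  [-17, -4, -13, -9, -4, -5, -8]
  [-18, -22, -21, -22, -8, -16, -21]
Key observation: the optimum is the walk 1->6->3->2, with weight (-2) + (-8) + (-6) = -16.
Optimal value attained by: walk 1->6->3->2.
Answer: (T^⊗3)[1][2] = -16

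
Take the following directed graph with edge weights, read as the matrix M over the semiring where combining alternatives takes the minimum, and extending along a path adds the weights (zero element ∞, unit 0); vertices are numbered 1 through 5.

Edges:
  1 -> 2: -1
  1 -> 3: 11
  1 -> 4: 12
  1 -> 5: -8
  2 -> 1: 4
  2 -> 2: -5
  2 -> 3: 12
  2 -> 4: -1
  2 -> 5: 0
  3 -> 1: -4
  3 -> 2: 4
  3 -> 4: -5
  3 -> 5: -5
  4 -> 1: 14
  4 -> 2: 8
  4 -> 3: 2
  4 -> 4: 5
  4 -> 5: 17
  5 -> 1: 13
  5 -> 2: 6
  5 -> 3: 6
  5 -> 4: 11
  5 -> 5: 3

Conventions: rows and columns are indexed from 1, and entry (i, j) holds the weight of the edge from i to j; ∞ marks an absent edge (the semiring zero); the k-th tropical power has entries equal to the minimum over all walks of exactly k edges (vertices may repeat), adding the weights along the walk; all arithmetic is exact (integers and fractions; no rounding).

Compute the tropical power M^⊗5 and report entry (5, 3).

M^⊗2:
  [3, -6, -2, -2, -5]
  [-1, -10, 1, -6, -5]
  [8, -5, -3, 0, -12]
  [-2, 3, 7, -3, -3]
  [2, 1, 9, 1, 1]
M^⊗3:
  [-6, -11, 0, -7, -7]
  [-6, -15, -4, -11, -10]
  [-7, -10, -6, -8, -9]
  [3, -3, -1, 2, -10]
  [5, -4, 3, 0, -6]
M^⊗4:
  [-7, -16, -5, -12, -14]
  [-11, -20, -9, -16, -15]
  [-10, -15, -6, -11, -15]
  [-5, -8, -4, -6, -7]
  [-1, -9, 0, -5, -4]
M^⊗5:
  [-12, -21, -10, -17, -16]
  [-16, -25, -14, -21, -20]
  [-11, -20, -9, -16, -18]
  [-8, -13, -4, -9, -13]
  [-5, -14, -3, -10, -9]
Key observation: the optimum is the walk 5->2->2->2->4->3, with weight 6 + (-5) + (-5) + (-1) + 2 = -3.
Optimal value attained by: walk 5->2->2->2->4->3.
Answer: (M^⊗5)[5][3] = -3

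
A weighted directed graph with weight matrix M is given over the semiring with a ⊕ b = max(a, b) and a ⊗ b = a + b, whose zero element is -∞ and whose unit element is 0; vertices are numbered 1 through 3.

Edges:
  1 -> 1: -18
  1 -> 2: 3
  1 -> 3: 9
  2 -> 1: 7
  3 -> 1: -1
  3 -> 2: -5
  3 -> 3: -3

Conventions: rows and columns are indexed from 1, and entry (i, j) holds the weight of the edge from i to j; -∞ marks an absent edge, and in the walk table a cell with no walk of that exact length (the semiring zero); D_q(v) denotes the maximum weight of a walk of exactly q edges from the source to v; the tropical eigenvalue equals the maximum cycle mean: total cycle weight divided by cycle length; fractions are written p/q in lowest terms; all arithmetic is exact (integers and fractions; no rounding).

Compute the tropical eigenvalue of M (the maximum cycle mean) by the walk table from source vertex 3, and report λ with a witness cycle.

q=0: [-∞, -∞, 0]
q=1: [-1, -5, -3]
q=2: [2, 2, 8]
q=3: [9, 5, 11]
Optimal cycle mean attained by: cycle 1->2->1, total 3 + 7, length 2.
Answer: λ = 5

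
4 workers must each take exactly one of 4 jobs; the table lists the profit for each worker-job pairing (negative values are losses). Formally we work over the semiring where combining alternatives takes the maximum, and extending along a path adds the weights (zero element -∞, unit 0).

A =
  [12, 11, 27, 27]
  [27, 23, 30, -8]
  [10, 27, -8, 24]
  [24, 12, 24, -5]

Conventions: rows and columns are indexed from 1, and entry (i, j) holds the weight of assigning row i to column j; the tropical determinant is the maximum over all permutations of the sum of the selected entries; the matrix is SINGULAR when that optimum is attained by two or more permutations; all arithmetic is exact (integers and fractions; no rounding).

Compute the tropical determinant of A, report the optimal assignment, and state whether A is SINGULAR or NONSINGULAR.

σ = (1, 2, 3, 4): 12 + 23 + (-8) + (-5) = 22
σ = (1, 2, 4, 3): 12 + 23 + 24 + 24 = 83
σ = (1, 3, 2, 4): 12 + 30 + 27 + (-5) = 64
σ = (1, 3, 4, 2): 12 + 30 + 24 + 12 = 78
σ = (1, 4, 2, 3): 12 + (-8) + 27 + 24 = 55
σ = (1, 4, 3, 2): 12 + (-8) + (-8) + 12 = 8
σ = (2, 1, 3, 4): 11 + 27 + (-8) + (-5) = 25
σ = (2, 1, 4, 3): 11 + 27 + 24 + 24 = 86
σ = (2, 3, 1, 4): 11 + 30 + 10 + (-5) = 46
σ = (2, 3, 4, 1): 11 + 30 + 24 + 24 = 89
σ = (2, 4, 1, 3): 11 + (-8) + 10 + 24 = 37
σ = (2, 4, 3, 1): 11 + (-8) + (-8) + 24 = 19
σ = (3, 1, 2, 4): 27 + 27 + 27 + (-5) = 76
σ = (3, 1, 4, 2): 27 + 27 + 24 + 12 = 90
σ = (3, 2, 1, 4): 27 + 23 + 10 + (-5) = 55
σ = (3, 2, 4, 1): 27 + 23 + 24 + 24 = 98
σ = (3, 4, 1, 2): 27 + (-8) + 10 + 12 = 41
σ = (3, 4, 2, 1): 27 + (-8) + 27 + 24 = 70
σ = (4, 1, 2, 3): 27 + 27 + 27 + 24 = 105
σ = (4, 1, 3, 2): 27 + 27 + (-8) + 12 = 58
σ = (4, 2, 1, 3): 27 + 23 + 10 + 24 = 84
σ = (4, 2, 3, 1): 27 + 23 + (-8) + 24 = 66
σ = (4, 3, 1, 2): 27 + 30 + 10 + 12 = 79
σ = (4, 3, 2, 1): 27 + 30 + 27 + 24 = 108
Optimal value attained by: σ = (4, 3, 2, 1).
Answer: det⊕(A) = 108; verdict: NONSINGULAR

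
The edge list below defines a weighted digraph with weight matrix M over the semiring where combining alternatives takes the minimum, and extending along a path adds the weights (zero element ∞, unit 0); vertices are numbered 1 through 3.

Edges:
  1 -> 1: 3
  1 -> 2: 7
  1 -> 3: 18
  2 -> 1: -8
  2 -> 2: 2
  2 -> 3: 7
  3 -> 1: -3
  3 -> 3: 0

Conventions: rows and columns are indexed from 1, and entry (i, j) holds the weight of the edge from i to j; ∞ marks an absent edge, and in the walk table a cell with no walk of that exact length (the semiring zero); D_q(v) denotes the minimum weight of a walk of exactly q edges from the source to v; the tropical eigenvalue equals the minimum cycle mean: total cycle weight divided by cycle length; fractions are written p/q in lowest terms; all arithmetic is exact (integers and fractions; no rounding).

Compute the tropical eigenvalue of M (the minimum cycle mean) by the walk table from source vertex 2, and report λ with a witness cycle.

q=0: [∞, 0, ∞]
q=1: [-8, 2, 7]
q=2: [-6, -1, 7]
q=3: [-9, 1, 6]
Optimal cycle mean attained by: cycle 1->2->1, total 7 + (-8), length 2.
Answer: λ = -1/2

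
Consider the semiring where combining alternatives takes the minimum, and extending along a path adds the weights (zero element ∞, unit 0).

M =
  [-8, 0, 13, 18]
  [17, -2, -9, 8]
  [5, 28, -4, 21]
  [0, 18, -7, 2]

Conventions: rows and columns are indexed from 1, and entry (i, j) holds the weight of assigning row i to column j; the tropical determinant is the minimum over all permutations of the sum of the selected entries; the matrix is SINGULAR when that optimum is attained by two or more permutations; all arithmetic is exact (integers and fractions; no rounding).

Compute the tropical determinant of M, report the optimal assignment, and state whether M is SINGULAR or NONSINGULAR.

σ = (1, 2, 3, 4): (-8) + (-2) + (-4) + 2 = -12
σ = (1, 2, 4, 3): (-8) + (-2) + 21 + (-7) = 4
σ = (1, 3, 2, 4): (-8) + (-9) + 28 + 2 = 13
σ = (1, 3, 4, 2): (-8) + (-9) + 21 + 18 = 22
σ = (1, 4, 2, 3): (-8) + 8 + 28 + (-7) = 21
σ = (1, 4, 3, 2): (-8) + 8 + (-4) + 18 = 14
σ = (2, 1, 3, 4): 0 + 17 + (-4) + 2 = 15
σ = (2, 1, 4, 3): 0 + 17 + 21 + (-7) = 31
σ = (2, 3, 1, 4): 0 + (-9) + 5 + 2 = -2
σ = (2, 3, 4, 1): 0 + (-9) + 21 + 0 = 12
σ = (2, 4, 1, 3): 0 + 8 + 5 + (-7) = 6
σ = (2, 4, 3, 1): 0 + 8 + (-4) + 0 = 4
σ = (3, 1, 2, 4): 13 + 17 + 28 + 2 = 60
σ = (3, 1, 4, 2): 13 + 17 + 21 + 18 = 69
σ = (3, 2, 1, 4): 13 + (-2) + 5 + 2 = 18
σ = (3, 2, 4, 1): 13 + (-2) + 21 + 0 = 32
σ = (3, 4, 1, 2): 13 + 8 + 5 + 18 = 44
σ = (3, 4, 2, 1): 13 + 8 + 28 + 0 = 49
σ = (4, 1, 2, 3): 18 + 17 + 28 + (-7) = 56
σ = (4, 1, 3, 2): 18 + 17 + (-4) + 18 = 49
σ = (4, 2, 1, 3): 18 + (-2) + 5 + (-7) = 14
σ = (4, 2, 3, 1): 18 + (-2) + (-4) + 0 = 12
σ = (4, 3, 1, 2): 18 + (-9) + 5 + 18 = 32
σ = (4, 3, 2, 1): 18 + (-9) + 28 + 0 = 37
Optimal value attained by: σ = (1, 2, 3, 4).
Answer: det⊕(M) = -12; verdict: NONSINGULAR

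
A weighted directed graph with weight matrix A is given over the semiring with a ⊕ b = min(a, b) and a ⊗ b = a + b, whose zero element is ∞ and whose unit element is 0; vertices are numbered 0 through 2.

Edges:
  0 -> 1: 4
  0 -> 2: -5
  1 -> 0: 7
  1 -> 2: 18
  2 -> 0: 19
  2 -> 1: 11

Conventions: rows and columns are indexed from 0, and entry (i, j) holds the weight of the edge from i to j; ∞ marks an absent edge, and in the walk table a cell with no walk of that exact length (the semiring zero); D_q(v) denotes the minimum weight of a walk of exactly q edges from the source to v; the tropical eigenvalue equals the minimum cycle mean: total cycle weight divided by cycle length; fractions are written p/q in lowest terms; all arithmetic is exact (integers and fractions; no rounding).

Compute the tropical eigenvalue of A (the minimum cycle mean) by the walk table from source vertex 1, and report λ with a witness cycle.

q=0: [∞, 0, ∞]
q=1: [7, ∞, 18]
q=2: [37, 11, 2]
q=3: [18, 13, 29]
Optimal cycle mean attained by: cycle 0->2->1->0, total (-5) + 11 + 7, length 3.
Answer: λ = 13/3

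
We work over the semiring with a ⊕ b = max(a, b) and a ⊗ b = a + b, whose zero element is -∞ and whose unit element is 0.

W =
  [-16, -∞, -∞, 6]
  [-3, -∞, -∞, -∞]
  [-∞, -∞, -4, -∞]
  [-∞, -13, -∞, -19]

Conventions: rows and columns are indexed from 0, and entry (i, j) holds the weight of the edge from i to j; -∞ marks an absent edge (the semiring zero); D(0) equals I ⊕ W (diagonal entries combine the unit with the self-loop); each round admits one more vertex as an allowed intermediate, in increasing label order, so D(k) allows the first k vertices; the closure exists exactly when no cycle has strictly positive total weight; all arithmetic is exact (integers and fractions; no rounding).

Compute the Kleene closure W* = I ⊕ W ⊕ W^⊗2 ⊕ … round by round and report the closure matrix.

D(0):
  [0, -∞, -∞, 6]
  [-3, 0, -∞, -∞]
  [-∞, -∞, 0, -∞]
  [-∞, -13, -∞, 0]
D(1):
  [0, -∞, -∞, 6]
  [-3, 0, -∞, 3]
  [-∞, -∞, 0, -∞]
  [-∞, -13, -∞, 0]
D(2):
  [0, -∞, -∞, 6]
  [-3, 0, -∞, 3]
  [-∞, -∞, 0, -∞]
  [-16, -13, -∞, 0]
D(3):
  [0, -∞, -∞, 6]
  [-3, 0, -∞, 3]
  [-∞, -∞, 0, -∞]
  [-16, -13, -∞, 0]
D(4):
  [0, -7, -∞, 6]
  [-3, 0, -∞, 3]
  [-∞, -∞, 0, -∞]
  [-16, -13, -∞, 0]
Answer: W* = [[0, -7, -∞, 6], [-3, 0, -∞, 3], [-∞, -∞, 0, -∞], [-16, -13, -∞, 0]]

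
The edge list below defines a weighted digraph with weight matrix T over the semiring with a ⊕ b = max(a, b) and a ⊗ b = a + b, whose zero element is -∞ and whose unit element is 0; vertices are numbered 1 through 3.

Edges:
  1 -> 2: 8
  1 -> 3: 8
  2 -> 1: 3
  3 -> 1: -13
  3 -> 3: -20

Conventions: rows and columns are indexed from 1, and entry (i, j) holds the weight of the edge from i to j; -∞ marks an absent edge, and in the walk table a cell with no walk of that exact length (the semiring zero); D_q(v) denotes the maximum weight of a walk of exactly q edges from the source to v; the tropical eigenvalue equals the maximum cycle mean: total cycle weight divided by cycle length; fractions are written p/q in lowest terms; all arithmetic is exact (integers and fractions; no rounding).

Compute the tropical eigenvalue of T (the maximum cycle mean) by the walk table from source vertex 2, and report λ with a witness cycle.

q=0: [-∞, 0, -∞]
q=1: [3, -∞, -∞]
q=2: [-∞, 11, 11]
q=3: [14, -∞, -9]
Optimal cycle mean attained by: cycle 1->2->1, total 8 + 3, length 2.
Answer: λ = 11/2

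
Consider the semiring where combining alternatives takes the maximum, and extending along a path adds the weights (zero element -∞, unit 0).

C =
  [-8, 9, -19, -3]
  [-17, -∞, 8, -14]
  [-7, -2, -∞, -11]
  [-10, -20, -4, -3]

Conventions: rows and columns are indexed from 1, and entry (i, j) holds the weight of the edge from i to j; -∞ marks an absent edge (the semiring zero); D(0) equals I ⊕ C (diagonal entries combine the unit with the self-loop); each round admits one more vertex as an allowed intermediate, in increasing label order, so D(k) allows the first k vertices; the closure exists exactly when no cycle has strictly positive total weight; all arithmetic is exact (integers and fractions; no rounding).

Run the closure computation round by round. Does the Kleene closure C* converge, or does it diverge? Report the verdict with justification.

D(0):
  [0, 9, -19, -3]
  [-17, 0, 8, -14]
  [-7, -2, 0, -11]
  [-10, -20, -4, 0]
D(1):
  [0, 9, -19, -3]
  [-17, 0, 8, -14]
  [-7, 2, 0, -10]
  [-10, -1, -4, 0]
Detection: at round 2, diagonal entry (3, 3) turns strictly positive.
Key observation: the cycle 3->1->2->3 has total weight (-7) + 9 + 8, which is strictly positive.
Answer: DIVERGES — positive cycle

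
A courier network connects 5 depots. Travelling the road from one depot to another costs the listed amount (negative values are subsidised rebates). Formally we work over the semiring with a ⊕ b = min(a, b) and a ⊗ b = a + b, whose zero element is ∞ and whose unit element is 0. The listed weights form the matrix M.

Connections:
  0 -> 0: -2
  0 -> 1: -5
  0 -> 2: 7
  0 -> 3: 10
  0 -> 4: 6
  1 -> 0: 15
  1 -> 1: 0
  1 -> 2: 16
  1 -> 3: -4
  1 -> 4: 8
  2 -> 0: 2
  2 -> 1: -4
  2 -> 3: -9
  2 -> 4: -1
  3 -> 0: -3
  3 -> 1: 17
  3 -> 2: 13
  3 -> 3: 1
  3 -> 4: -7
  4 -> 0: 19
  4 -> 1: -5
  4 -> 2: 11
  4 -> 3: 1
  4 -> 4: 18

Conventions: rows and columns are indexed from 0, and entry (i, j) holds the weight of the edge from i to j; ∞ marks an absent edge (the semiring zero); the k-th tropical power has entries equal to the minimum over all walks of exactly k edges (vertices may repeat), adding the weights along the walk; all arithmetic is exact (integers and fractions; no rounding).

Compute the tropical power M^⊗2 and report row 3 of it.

M^⊗2:
  [-4, -7, 5, -9, 3]
  [-7, 0, 9, -4, -11]
  [-12, -6, 4, -8, -16]
  [-5, -12, 4, -6, -6]
  [-2, -5, 11, -9, -6]
Answer: row 3 of M^⊗2 = [-5, -12, 4, -6, -6]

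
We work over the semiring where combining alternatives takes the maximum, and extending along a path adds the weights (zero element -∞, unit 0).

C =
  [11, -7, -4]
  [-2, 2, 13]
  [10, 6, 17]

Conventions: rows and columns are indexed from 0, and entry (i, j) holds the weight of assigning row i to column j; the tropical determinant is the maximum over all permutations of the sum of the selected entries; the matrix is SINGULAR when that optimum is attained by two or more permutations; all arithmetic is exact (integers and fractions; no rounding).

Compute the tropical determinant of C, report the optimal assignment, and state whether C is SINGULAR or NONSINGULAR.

σ = (0, 1, 2): 11 + 2 + 17 = 30
σ = (0, 2, 1): 11 + 13 + 6 = 30
σ = (1, 0, 2): (-7) + (-2) + 17 = 8
σ = (1, 2, 0): (-7) + 13 + 10 = 16
σ = (2, 0, 1): (-4) + (-2) + 6 = 0
σ = (2, 1, 0): (-4) + 2 + 10 = 8
Optimal value attained by: σ = (0, 1, 2).
Answer: det⊕(C) = 30; verdict: SINGULAR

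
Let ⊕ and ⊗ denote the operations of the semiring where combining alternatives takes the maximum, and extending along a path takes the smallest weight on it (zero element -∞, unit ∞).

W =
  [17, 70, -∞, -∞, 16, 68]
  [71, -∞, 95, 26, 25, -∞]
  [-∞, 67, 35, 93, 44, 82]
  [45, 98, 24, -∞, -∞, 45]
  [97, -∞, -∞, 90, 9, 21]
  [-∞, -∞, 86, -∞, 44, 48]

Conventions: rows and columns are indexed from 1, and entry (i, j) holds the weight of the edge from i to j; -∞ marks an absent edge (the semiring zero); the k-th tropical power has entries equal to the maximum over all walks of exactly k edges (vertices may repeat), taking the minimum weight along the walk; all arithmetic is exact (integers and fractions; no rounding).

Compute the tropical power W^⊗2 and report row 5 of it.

W^⊗2:
  [70, 17, 70, 26, 44, 48]
  [26, 70, 35, 93, 44, 82]
  [67, 93, 82, 44, 44, 48]
  [71, 45, 95, 26, 44, 45]
  [45, 90, 24, 9, 21, 68]
  [44, 67, 48, 86, 44, 82]
Answer: row 5 of W^⊗2 = [45, 90, 24, 9, 21, 68]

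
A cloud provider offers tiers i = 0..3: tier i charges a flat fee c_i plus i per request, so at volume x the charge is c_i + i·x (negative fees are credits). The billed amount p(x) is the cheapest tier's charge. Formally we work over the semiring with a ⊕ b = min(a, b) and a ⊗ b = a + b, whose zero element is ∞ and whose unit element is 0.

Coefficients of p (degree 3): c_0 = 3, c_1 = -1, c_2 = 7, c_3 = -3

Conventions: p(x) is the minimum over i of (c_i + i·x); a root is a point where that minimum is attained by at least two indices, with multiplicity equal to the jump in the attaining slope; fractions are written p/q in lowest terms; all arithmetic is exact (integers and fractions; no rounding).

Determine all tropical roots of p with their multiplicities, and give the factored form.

hull edge (i=0, c=3) to (i=1, c=-1): slope -4, span 1
hull edge (i=1, c=-1) to (i=3, c=-3): slope -1, span 2
Factored form: p(x) = -3 ⊗ (x ⊕ 1) ⊗ (x ⊕ 1) ⊗ (x ⊕ 4)
Answer: roots = 1 (mult 2), 4 (mult 1)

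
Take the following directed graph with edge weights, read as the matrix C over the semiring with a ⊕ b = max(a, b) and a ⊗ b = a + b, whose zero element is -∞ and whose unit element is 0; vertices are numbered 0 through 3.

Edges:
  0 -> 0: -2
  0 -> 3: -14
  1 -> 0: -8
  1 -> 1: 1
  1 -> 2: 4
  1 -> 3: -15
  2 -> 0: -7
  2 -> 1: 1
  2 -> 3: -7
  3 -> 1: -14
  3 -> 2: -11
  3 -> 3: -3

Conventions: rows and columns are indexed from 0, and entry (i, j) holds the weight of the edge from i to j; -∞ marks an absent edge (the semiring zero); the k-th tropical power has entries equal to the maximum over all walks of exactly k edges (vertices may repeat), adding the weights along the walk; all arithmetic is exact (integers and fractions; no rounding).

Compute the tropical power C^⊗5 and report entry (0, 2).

C^⊗2:
  [-4, -28, -25, -16]
  [-3, 5, 5, -3]
  [-7, 2, 5, -10]
  [-18, -10, -10, -6]
C^⊗3:
  [-6, -24, -24, -18]
  [-2, 6, 9, -2]
  [-2, 6, 6, -2]
  [-17, -9, -6, -9]
C^⊗4:
  [-8, -23, -20, -20]
  [2, 10, 10, 2]
  [-1, 7, 10, -1]
  [-13, -5, -5, -12]
C^⊗5:
  [-10, -19, -19, -22]
  [3, 11, 14, 3]
  [3, 11, 11, 3]
  [-12, -4, -1, -12]
Key observation: the optimum is the walk 0->3->1->2->1->2, with weight (-14) + (-14) + 4 + 1 + 4 = -19.
Optimal value attained by: walk 0->3->1->2->1->2.
Answer: (C^⊗5)[0][2] = -19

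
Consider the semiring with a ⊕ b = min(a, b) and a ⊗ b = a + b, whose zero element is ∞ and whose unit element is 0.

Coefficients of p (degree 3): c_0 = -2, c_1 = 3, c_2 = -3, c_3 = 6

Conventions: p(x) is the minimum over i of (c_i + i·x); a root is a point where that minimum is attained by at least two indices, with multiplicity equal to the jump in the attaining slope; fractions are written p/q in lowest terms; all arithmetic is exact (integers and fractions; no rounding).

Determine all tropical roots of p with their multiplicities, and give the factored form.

hull edge (i=0, c=-2) to (i=2, c=-3): slope -1/2, span 2
hull edge (i=2, c=-3) to (i=3, c=6): slope 9, span 1
Factored form: p(x) = 6 ⊗ (x ⊕ (-9)) ⊗ (x ⊕ 1/2) ⊗ (x ⊕ 1/2)
Answer: roots = -9 (mult 1), 1/2 (mult 2)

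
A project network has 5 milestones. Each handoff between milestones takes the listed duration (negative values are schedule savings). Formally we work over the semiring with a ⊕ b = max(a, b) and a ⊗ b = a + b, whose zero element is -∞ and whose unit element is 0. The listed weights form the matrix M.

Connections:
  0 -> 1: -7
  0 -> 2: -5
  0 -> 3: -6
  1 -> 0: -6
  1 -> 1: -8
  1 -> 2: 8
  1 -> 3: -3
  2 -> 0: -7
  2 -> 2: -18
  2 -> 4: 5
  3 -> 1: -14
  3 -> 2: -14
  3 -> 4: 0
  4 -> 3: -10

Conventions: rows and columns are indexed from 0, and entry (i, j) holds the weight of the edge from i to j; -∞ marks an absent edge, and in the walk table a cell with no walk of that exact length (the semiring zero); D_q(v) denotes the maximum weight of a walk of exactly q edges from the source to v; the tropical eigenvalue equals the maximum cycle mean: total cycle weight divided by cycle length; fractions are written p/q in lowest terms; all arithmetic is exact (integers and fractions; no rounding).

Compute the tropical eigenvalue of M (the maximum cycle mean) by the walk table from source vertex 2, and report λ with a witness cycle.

q=0: [-∞, -∞, 0, -∞, -∞]
q=1: [-7, -∞, -18, -∞, 5]
q=2: [-25, -14, -12, -5, -13]
q=3: [-19, -19, -6, -17, -5]
q=4: [-13, -26, -11, -15, -1]
q=5: [-18, -20, -18, -11, -6]
Optimal cycle mean attained by: cycle 0->1->2->0, total (-7) + 8 + (-7), length 3.
Answer: λ = -2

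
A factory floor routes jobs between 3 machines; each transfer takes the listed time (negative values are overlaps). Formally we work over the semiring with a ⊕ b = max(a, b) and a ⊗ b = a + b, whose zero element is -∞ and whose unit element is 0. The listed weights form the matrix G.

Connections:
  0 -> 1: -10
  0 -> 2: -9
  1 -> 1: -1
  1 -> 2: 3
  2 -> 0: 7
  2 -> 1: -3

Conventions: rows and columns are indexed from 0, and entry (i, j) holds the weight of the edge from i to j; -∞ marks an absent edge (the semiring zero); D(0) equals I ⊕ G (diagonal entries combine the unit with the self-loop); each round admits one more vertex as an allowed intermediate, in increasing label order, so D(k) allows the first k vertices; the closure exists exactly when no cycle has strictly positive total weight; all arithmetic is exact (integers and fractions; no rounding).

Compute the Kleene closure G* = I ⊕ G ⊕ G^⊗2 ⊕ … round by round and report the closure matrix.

D(0):
  [0, -10, -9]
  [-∞, 0, 3]
  [7, -3, 0]
D(1):
  [0, -10, -9]
  [-∞, 0, 3]
  [7, -3, 0]
D(2):
  [0, -10, -7]
  [-∞, 0, 3]
  [7, -3, 0]
D(3):
  [0, -10, -7]
  [10, 0, 3]
  [7, -3, 0]
Answer: G* = [[0, -10, -7], [10, 0, 3], [7, -3, 0]]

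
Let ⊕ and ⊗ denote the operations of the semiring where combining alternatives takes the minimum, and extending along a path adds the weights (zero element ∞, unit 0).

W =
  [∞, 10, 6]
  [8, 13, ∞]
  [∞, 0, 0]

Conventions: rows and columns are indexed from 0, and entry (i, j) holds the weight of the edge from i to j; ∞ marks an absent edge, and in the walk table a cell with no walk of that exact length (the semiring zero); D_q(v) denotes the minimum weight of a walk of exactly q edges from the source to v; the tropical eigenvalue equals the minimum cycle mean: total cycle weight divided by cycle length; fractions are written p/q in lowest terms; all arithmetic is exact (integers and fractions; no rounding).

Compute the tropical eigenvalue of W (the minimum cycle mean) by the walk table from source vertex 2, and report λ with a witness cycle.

q=0: [∞, ∞, 0]
q=1: [∞, 0, 0]
q=2: [8, 0, 0]
q=3: [8, 0, 0]
Optimal cycle mean attained by: cycle 2->2, total 0, length 1.
Answer: λ = 0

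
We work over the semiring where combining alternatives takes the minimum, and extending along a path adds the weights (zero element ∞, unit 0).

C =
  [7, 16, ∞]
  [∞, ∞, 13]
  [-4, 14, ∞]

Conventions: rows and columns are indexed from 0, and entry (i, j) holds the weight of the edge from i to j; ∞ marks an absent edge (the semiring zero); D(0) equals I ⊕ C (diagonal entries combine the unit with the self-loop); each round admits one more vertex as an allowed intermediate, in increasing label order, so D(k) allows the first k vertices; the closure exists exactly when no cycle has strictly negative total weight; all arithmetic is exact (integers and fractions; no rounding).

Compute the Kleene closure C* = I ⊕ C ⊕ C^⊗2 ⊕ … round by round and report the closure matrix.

D(0):
  [0, 16, ∞]
  [∞, 0, 13]
  [-4, 14, 0]
D(1):
  [0, 16, ∞]
  [∞, 0, 13]
  [-4, 12, 0]
D(2):
  [0, 16, 29]
  [∞, 0, 13]
  [-4, 12, 0]
D(3):
  [0, 16, 29]
  [9, 0, 13]
  [-4, 12, 0]
Answer: C* = [[0, 16, 29], [9, 0, 13], [-4, 12, 0]]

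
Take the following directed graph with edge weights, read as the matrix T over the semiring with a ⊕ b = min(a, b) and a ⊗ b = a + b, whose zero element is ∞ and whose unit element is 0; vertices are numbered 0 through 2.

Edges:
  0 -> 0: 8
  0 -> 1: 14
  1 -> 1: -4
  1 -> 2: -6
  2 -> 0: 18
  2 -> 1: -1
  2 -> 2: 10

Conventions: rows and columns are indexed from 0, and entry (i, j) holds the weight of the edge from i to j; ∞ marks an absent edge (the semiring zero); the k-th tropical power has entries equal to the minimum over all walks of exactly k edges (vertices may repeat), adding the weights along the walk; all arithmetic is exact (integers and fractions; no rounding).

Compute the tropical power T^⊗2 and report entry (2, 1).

T^⊗2:
  [16, 10, 8]
  [12, -8, -10]
  [26, -5, -7]
Key observation: the optimum is the walk 2->1->1, with weight (-1) + (-4) = -5.
Optimal value attained by: walk 2->1->1.
Answer: (T^⊗2)[2][1] = -5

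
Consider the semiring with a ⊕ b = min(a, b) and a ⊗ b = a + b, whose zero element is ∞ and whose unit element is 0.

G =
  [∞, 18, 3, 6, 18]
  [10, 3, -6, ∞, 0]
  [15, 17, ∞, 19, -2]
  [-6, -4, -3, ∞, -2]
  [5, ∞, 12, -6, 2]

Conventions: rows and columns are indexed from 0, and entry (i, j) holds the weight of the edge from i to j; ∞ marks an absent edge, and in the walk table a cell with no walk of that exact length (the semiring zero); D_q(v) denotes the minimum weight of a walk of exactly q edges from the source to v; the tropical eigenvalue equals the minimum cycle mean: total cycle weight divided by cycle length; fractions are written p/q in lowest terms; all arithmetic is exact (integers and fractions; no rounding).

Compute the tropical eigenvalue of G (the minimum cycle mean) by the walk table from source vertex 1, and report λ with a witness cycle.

q=0: [∞, 0, ∞, ∞, ∞]
q=1: [10, 3, -6, ∞, 0]
q=2: [5, 6, -3, -6, -8]
q=3: [-12, -10, -9, -14, -8]
q=4: [-20, -18, -17, -14, -16]
q=5: [-20, -18, -24, -22, -19]
Optimal cycle mean attained by: cycle 1->2->4->3->1, total (-6) + (-2) + (-6) + (-4), length 4.
Answer: λ = -9/2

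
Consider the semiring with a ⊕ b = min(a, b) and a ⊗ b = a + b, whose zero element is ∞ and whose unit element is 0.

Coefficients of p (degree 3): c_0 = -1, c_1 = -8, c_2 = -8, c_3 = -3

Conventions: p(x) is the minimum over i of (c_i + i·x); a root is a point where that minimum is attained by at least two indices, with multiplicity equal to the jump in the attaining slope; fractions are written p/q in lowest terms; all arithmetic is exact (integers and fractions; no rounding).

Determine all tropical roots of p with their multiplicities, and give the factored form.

hull edge (i=0, c=-1) to (i=1, c=-8): slope -7, span 1
hull edge (i=1, c=-8) to (i=2, c=-8): slope 0, span 1
hull edge (i=2, c=-8) to (i=3, c=-3): slope 5, span 1
Factored form: p(x) = -3 ⊗ (x ⊕ (-5)) ⊗ (x ⊕ 0) ⊗ (x ⊕ 7)
Answer: roots = -5 (mult 1), 0 (mult 1), 7 (mult 1)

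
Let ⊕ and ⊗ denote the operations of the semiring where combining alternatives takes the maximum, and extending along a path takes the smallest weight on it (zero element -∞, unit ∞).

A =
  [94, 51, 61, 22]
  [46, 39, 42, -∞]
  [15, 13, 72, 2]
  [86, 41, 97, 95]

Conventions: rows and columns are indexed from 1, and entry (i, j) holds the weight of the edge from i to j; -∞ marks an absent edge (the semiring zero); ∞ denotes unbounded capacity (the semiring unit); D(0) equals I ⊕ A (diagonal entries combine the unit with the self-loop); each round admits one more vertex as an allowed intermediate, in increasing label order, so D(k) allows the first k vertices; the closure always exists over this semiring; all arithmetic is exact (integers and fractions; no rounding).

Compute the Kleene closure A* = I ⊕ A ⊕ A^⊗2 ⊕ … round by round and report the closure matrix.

D(0):
  [∞, 51, 61, 22]
  [46, ∞, 42, -∞]
  [15, 13, ∞, 2]
  [86, 41, 97, ∞]
D(1):
  [∞, 51, 61, 22]
  [46, ∞, 46, 22]
  [15, 15, ∞, 15]
  [86, 51, 97, ∞]
D(2):
  [∞, 51, 61, 22]
  [46, ∞, 46, 22]
  [15, 15, ∞, 15]
  [86, 51, 97, ∞]
D(3):
  [∞, 51, 61, 22]
  [46, ∞, 46, 22]
  [15, 15, ∞, 15]
  [86, 51, 97, ∞]
D(4):
  [∞, 51, 61, 22]
  [46, ∞, 46, 22]
  [15, 15, ∞, 15]
  [86, 51, 97, ∞]
Answer: A* = [[∞, 51, 61, 22], [46, ∞, 46, 22], [15, 15, ∞, 15], [86, 51, 97, ∞]]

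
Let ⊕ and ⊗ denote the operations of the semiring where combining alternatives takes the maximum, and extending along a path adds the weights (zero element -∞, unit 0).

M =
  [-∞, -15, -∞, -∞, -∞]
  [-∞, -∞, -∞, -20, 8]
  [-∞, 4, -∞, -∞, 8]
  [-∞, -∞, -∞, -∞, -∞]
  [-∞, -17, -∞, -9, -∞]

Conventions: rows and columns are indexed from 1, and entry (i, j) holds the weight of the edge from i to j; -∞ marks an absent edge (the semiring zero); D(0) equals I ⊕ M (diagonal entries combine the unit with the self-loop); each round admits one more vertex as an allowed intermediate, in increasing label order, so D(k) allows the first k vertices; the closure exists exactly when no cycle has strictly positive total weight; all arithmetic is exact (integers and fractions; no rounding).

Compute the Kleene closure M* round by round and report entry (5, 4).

D(0):
  [0, -15, -∞, -∞, -∞]
  [-∞, 0, -∞, -20, 8]
  [-∞, 4, 0, -∞, 8]
  [-∞, -∞, -∞, 0, -∞]
  [-∞, -17, -∞, -9, 0]
D(1):
  [0, -15, -∞, -∞, -∞]
  [-∞, 0, -∞, -20, 8]
  [-∞, 4, 0, -∞, 8]
  [-∞, -∞, -∞, 0, -∞]
  [-∞, -17, -∞, -9, 0]
D(2):
  [0, -15, -∞, -35, -7]
  [-∞, 0, -∞, -20, 8]
  [-∞, 4, 0, -16, 12]
  [-∞, -∞, -∞, 0, -∞]
  [-∞, -17, -∞, -9, 0]
D(3):
  [0, -15, -∞, -35, -7]
  [-∞, 0, -∞, -20, 8]
  [-∞, 4, 0, -16, 12]
  [-∞, -∞, -∞, 0, -∞]
  [-∞, -17, -∞, -9, 0]
D(4):
  [0, -15, -∞, -35, -7]
  [-∞, 0, -∞, -20, 8]
  [-∞, 4, 0, -16, 12]
  [-∞, -∞, -∞, 0, -∞]
  [-∞, -17, -∞, -9, 0]
D(5):
  [0, -15, -∞, -16, -7]
  [-∞, 0, -∞, -1, 8]
  [-∞, 4, 0, 3, 12]
  [-∞, -∞, -∞, 0, -∞]
  [-∞, -17, -∞, -9, 0]
Answer: M*[5][4] = -9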